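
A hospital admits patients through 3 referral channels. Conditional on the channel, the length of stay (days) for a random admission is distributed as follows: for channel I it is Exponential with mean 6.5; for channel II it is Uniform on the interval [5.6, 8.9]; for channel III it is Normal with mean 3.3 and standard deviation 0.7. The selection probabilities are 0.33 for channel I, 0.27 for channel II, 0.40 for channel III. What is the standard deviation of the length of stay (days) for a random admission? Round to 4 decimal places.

Per component, I: μ=6.5, E[X²]=84.5; II: μ=7.25, E[X²]=53.47; III: μ=3.3, E[X²]=11.38.
E[X] = 0.33·6.5 + 0.27·7.25 + 0.4·3.3 = 5.4225.
E[X²] = 0.33·84.5 + 0.27·53.47 + 0.4·11.38 = 46.8739.
Var(X) = E[X²] − (E[X])² = 46.8739 − 29.4035 = 17.4704.
SD(X) = √17.4704 = 4.17976.

4.1798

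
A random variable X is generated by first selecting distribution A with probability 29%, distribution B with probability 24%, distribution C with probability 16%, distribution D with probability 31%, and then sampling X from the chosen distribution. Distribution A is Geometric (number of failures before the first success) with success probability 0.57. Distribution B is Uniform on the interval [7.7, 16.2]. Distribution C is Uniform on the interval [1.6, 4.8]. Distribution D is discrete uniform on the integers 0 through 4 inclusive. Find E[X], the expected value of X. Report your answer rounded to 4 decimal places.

4.2188

Component means — A: 0.754386; B: 11.95; C: 3.2; D: 2.
E[X] = 0.29·0.754386 + 0.24·11.95 + 0.16·3.2 + 0.31·2 = 4.21877.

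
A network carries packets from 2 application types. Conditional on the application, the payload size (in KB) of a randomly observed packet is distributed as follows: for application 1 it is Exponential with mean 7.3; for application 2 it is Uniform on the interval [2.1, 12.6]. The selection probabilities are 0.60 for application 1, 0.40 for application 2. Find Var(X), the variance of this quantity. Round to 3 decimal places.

Per component, 1: μ=7.3, E[X²]=106.58; 2: μ=7.35, E[X²]=63.21.
E[X] = 0.6·7.3 + 0.4·7.35 = 7.32.
E[X²] = 0.6·106.58 + 0.4·63.21 = 89.232.
Var(X) = E[X²] − (E[X])² = 89.232 − 53.5824 = 35.6496.

35.650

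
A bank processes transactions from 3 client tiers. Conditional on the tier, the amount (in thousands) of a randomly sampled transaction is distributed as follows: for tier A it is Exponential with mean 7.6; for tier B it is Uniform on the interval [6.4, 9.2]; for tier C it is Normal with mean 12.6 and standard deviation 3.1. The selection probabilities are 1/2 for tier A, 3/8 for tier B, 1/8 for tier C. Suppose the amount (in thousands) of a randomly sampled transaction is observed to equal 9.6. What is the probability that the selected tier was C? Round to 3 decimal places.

0.351

Likelihoods f(9.6 | ·): A: 0.0372052; B: 0; C: 0.0805721.
Posterior ∝ prior × likelihood. Numerator for C: 0.125·0.0805721 = 0.0100715.
Normalizing constant: 0.5·0.0372052 + 0.375·0 + 0.125·0.0805721 = 0.0286741.
P(C | observation) = 0.0100715 / 0.0286741 = 0.35124.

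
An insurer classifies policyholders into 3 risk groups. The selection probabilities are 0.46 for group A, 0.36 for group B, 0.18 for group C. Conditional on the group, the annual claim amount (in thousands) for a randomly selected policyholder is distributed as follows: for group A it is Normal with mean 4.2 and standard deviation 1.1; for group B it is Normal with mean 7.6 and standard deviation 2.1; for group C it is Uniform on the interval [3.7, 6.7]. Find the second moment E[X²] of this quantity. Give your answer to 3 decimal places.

36.054

For each component E[X²] = Var + (mean)², giving A: 18.85; B: 62.17; C: 27.79.
Overall E[X²] = 0.46·18.85 + 0.36·62.17 + 0.18·27.79 = 36.0544.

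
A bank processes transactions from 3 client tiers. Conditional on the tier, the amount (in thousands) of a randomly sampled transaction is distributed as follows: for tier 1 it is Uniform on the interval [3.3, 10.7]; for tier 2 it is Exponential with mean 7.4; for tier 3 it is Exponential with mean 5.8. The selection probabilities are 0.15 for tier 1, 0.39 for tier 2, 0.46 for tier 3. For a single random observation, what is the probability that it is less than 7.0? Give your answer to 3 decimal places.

0.636

Conditional on each tier, P(X < 7.0): 1: 0.5; 2: 0.611688; 3: 0.700876.
By total probability, P(X < 7.0) = 0.15·0.5 + 0.39·0.611688 + 0.46·0.700876 = 0.635961.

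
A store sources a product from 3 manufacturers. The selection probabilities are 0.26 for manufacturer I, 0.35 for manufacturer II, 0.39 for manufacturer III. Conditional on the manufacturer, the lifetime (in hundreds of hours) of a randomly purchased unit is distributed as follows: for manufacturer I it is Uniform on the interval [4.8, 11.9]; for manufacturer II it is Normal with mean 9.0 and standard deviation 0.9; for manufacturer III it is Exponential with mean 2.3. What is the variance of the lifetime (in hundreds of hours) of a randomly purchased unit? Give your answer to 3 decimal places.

13.316

Per component, I: μ=8.35, E[X²]=73.9233; II: μ=9, E[X²]=81.81; III: μ=2.3, E[X²]=10.58.
E[X] = 0.26·8.35 + 0.35·9 + 0.39·2.3 = 6.218.
E[X²] = 0.26·73.9233 + 0.35·81.81 + 0.39·10.58 = 51.9798.
Var(X) = E[X²] − (E[X])² = 51.9798 − 38.6635 = 13.3162.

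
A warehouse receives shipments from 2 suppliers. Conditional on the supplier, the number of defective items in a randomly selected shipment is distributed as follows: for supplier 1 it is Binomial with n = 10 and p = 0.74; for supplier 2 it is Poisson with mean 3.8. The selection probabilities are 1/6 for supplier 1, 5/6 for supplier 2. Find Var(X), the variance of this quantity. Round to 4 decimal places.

5.2873

Per component, 1: μ=7.4, E[X²]=56.684; 2: μ=3.8, E[X²]=18.24.
E[X] = 0.166667·7.4 + 0.833333·3.8 = 4.4.
E[X²] = 0.166667·56.684 + 0.833333·18.24 = 24.6473.
Var(X) = E[X²] − (E[X])² = 24.6473 − 19.36 = 5.28733.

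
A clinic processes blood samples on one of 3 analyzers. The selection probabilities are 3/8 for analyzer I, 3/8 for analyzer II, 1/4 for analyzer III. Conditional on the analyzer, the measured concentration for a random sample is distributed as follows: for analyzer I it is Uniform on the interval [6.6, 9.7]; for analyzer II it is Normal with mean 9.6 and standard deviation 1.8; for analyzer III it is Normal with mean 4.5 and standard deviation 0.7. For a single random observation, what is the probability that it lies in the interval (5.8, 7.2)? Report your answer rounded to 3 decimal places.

0.108

Conditional on each analyzer, P(5.8 < X < 7.2): I: 0.193548; II: 0.0738298; III: 0.0315881.
By total probability, P(5.8 < X < 7.2) = 0.375·0.193548 + 0.375·0.0738298 + 0.25·0.0315881 = 0.108164.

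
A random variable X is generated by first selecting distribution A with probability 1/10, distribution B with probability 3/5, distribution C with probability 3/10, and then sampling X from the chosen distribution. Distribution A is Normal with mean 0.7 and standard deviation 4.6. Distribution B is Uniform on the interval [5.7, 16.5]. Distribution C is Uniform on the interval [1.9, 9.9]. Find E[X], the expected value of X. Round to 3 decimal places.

Component means — A: 0.7; B: 11.1; C: 5.9.
E[X] = 0.1·0.7 + 0.6·11.1 + 0.3·5.9 = 8.5.

8.500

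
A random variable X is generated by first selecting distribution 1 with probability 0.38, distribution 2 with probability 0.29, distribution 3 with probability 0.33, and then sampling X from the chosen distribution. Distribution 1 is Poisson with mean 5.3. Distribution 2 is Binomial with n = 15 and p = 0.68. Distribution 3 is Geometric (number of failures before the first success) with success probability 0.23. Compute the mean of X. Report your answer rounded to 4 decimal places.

Component means — 1: 5.3; 2: 10.2; 3: 3.34783.
E[X] = 0.38·5.3 + 0.29·10.2 + 0.33·3.34783 = 6.07678.

6.0768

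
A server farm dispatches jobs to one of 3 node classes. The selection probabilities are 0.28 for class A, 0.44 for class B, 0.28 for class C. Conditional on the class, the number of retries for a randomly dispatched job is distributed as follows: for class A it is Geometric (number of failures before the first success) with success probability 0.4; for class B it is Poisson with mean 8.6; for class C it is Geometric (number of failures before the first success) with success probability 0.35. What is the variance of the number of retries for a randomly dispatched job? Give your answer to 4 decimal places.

Per component, A: μ=1.5, E[X²]=6; B: μ=8.6, E[X²]=82.56; C: μ=1.85714, E[X²]=8.7551.
E[X] = 0.28·1.5 + 0.44·8.6 + 0.28·1.85714 = 4.724.
E[X²] = 0.28·6 + 0.44·82.56 + 0.28·8.7551 = 40.4578.
Var(X) = E[X²] − (E[X])² = 40.4578 − 22.3162 = 18.1417.

18.1417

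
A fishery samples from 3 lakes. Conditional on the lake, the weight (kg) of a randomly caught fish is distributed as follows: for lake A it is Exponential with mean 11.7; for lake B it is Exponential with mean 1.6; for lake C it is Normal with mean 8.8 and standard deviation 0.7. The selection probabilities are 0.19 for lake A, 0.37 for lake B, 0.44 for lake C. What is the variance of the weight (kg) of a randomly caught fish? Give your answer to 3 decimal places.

43.486

Per component, A: μ=11.7, E[X²]=273.78; B: μ=1.6, E[X²]=5.12; C: μ=8.8, E[X²]=77.93.
E[X] = 0.19·11.7 + 0.37·1.6 + 0.44·8.8 = 6.687.
E[X²] = 0.19·273.78 + 0.37·5.12 + 0.44·77.93 = 88.2018.
Var(X) = E[X²] − (E[X])² = 88.2018 − 44.716 = 43.4858.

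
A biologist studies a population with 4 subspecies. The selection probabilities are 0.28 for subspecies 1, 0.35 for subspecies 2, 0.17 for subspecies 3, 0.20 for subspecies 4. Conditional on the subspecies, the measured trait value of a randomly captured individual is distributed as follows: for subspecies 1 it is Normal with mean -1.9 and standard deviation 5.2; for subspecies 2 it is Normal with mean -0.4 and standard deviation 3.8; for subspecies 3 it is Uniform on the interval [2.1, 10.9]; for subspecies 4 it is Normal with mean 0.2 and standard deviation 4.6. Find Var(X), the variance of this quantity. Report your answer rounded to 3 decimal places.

25.988

Per component, 1: μ=-1.9, E[X²]=30.65; 2: μ=-0.4, E[X²]=14.6; 3: μ=6.5, E[X²]=48.7033; 4: μ=0.2, E[X²]=21.2.
E[X] = 0.28·-1.9 + 0.35·-0.4 + 0.17·6.5 + 0.2·0.2 = 0.473.
E[X²] = 0.28·30.65 + 0.35·14.6 + 0.17·48.7033 + 0.2·21.2 = 26.2116.
Var(X) = E[X²] − (E[X])² = 26.2116 − 0.223729 = 25.9878.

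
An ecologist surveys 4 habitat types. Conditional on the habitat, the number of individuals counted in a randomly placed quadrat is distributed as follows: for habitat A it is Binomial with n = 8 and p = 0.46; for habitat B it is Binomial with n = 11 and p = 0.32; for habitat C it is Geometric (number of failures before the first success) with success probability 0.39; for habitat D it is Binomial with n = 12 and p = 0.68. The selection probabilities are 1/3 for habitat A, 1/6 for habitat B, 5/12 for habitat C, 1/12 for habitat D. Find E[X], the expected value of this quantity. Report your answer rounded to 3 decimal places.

3.145

Component means — A: 3.68; B: 3.52; C: 1.5641; D: 8.16.
E[X] = 0.333333·3.68 + 0.166667·3.52 + 0.416667·1.5641 + 0.0833333·8.16 = 3.14504.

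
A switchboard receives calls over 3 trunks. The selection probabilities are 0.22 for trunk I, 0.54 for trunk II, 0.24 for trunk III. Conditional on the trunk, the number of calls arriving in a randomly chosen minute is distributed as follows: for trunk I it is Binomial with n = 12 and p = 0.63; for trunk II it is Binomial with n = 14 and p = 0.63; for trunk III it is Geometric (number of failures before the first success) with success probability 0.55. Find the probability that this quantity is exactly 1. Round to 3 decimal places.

Conditional on each trunk, P(X = 1): I: 0.000134506; II: 2.14828e-05; III: 0.2475.
By total probability, P(X = 1) = 0.22·0.000134506 + 0.54·2.14828e-05 + 0.24·0.2475 = 0.0594412.

0.059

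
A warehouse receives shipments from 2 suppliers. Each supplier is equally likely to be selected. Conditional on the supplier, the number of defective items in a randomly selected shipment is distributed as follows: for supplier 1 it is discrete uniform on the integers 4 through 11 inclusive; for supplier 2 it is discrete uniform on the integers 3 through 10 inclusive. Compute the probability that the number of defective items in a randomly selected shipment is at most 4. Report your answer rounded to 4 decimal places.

Conditional on each supplier, P(X ≤ 4): 1: 0.125; 2: 0.25.
By total probability, P(X ≤ 4) = 0.5·0.125 + 0.5·0.25 = 0.1875.

0.1875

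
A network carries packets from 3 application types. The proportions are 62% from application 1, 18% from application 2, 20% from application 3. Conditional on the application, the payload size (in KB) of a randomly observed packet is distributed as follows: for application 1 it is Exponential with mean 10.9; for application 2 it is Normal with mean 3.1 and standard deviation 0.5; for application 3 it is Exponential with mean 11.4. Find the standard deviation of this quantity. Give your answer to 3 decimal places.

Per component, 1: μ=10.9, E[X²]=237.62; 2: μ=3.1, E[X²]=9.86; 3: μ=11.4, E[X²]=259.92.
E[X] = 0.62·10.9 + 0.18·3.1 + 0.2·11.4 = 9.596.
E[X²] = 0.62·237.62 + 0.18·9.86 + 0.2·259.92 = 201.083.
Var(X) = E[X²] − (E[X])² = 201.083 − 92.0832 = 109.
SD(X) = √109 = 10.4403.

10.440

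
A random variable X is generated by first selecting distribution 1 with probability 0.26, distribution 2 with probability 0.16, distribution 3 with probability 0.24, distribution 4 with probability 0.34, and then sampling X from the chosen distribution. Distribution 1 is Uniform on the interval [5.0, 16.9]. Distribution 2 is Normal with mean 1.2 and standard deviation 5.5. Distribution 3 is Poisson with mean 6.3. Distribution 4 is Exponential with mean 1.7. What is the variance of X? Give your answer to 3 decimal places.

26.009

Per component, 1: μ=10.95, E[X²]=131.703; 2: μ=1.2, E[X²]=31.69; 3: μ=6.3, E[X²]=45.99; 4: μ=1.7, E[X²]=5.78.
E[X] = 0.26·10.95 + 0.16·1.2 + 0.24·6.3 + 0.34·1.7 = 5.129.
E[X²] = 0.26·131.703 + 0.16·31.69 + 0.24·45.99 + 0.34·5.78 = 52.3161.
Var(X) = E[X²] − (E[X])² = 52.3161 − 26.3066 = 26.0094.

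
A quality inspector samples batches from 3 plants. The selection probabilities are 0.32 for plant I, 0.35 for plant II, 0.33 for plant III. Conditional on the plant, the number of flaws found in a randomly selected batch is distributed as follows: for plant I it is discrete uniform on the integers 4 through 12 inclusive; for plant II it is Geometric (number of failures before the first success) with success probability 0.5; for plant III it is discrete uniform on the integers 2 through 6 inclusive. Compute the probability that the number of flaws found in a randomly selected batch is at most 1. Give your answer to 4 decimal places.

Conditional on each plant, P(X ≤ 1): I: 0; II: 0.75; III: 0.
By total probability, P(X ≤ 1) = 0.32·0 + 0.35·0.75 + 0.33·0 = 0.2625.

0.2625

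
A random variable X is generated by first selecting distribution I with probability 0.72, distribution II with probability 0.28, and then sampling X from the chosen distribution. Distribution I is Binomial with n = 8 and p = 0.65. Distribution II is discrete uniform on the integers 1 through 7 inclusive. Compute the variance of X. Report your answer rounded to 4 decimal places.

2.7207

Per component, I: μ=5.2, E[X²]=28.86; II: μ=4, E[X²]=20.
E[X] = 0.72·5.2 + 0.28·4 = 4.864.
E[X²] = 0.72·28.86 + 0.28·20 = 26.3792.
Var(X) = E[X²] − (E[X])² = 26.3792 − 23.6585 = 2.7207.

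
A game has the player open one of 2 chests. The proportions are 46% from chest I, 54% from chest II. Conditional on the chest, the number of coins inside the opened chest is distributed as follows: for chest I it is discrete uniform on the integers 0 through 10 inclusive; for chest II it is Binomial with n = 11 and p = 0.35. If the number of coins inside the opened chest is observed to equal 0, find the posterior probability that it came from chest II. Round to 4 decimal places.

0.1015

Likelihoods P(X=0 | ·): I: 0.0909091; II: 0.00875078.
Posterior ∝ prior × likelihood. Numerator for II: 0.54·0.00875078 = 0.00472542.
Normalizing constant: 0.46·0.0909091 + 0.54·0.00875078 = 0.0465436.
P(II | observation) = 0.00472542 / 0.0465436 = 0.101527.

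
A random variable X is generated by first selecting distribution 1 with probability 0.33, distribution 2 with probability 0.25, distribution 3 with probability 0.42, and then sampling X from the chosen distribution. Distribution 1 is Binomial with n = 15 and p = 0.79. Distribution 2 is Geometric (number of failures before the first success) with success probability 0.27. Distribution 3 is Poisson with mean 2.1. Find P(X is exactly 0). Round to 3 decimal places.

Conditional on each component, P(X = 0): 1: 6.81223e-11; 2: 0.27; 3: 0.122456.
By total probability, P(X = 0) = 0.33·6.81223e-11 + 0.25·0.27 + 0.42·0.122456 = 0.118932.

0.119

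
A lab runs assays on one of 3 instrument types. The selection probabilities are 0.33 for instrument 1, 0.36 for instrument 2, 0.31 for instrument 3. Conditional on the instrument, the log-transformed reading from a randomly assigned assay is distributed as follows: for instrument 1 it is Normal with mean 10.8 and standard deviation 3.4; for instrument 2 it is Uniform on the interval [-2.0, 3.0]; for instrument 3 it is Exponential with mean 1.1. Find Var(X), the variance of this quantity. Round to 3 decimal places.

Per component, 1: μ=10.8, E[X²]=128.2; 2: μ=0.5, E[X²]=2.33333; 3: μ=1.1, E[X²]=2.42.
E[X] = 0.33·10.8 + 0.36·0.5 + 0.31·1.1 = 4.085.
E[X²] = 0.33·128.2 + 0.36·2.33333 + 0.31·2.42 = 43.8962.
Var(X) = E[X²] − (E[X])² = 43.8962 − 16.6872 = 27.209.

27.209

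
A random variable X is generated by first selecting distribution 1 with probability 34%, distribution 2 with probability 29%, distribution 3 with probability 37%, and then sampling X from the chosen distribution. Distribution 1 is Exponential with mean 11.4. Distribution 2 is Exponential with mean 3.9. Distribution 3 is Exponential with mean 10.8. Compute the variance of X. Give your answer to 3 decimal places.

102.454

Per component, 1: μ=11.4, E[X²]=259.92; 2: μ=3.9, E[X²]=30.42; 3: μ=10.8, E[X²]=233.28.
E[X] = 0.34·11.4 + 0.29·3.9 + 0.37·10.8 = 9.003.
E[X²] = 0.34·259.92 + 0.29·30.42 + 0.37·233.28 = 183.508.
Var(X) = E[X²] − (E[X])² = 183.508 − 81.054 = 102.454.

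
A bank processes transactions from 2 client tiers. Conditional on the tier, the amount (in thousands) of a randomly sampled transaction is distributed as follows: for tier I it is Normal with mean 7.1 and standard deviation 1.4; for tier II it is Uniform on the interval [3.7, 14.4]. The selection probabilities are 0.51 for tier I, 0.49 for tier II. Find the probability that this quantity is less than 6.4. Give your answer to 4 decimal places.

0.2810

Conditional on each tier, P(X < 6.4): I: 0.308538; II: 0.252336.
By total probability, P(X < 6.4) = 0.51·0.308538 + 0.49·0.252336 = 0.280999.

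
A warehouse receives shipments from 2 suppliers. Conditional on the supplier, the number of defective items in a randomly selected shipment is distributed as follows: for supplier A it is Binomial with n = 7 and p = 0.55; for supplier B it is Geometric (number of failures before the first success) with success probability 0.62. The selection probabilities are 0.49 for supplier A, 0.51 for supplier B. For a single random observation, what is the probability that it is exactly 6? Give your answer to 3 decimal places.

Conditional on each supplier, P(X = 6): A: 0.087194; B: 0.00186678.
By total probability, P(X = 6) = 0.49·0.087194 + 0.51·0.00186678 = 0.0436771.

0.044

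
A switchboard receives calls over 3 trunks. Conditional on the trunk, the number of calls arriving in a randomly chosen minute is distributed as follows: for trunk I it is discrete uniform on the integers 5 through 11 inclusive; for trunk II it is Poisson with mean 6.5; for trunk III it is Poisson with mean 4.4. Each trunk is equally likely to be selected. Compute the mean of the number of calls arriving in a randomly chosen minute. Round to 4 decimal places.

6.3000

Component means — I: 8; II: 6.5; III: 4.4.
E[X] = 0.333333·8 + 0.333333·6.5 + 0.333333·4.4 = 6.3.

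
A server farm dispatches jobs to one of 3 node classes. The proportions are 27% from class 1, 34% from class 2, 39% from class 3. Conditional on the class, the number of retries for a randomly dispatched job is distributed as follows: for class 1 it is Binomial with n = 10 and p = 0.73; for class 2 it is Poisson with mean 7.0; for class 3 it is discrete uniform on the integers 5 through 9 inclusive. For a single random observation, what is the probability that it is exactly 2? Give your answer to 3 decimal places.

Conditional on each class, P(X = 2): 1: 0.00067728; 2: 0.0223411; 3: 0.
By total probability, P(X = 2) = 0.27·0.00067728 + 0.34·0.0223411 + 0.39·0 = 0.00777884.

0.008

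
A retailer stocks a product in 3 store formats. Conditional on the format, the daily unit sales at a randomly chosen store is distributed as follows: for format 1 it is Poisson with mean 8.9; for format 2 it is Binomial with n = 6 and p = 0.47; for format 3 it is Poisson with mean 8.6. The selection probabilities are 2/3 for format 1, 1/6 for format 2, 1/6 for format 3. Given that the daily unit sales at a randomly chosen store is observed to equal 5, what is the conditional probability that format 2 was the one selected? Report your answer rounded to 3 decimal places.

0.183

Likelihoods P(X=5 | ·): 1: 0.063467; 2: 0.0729317; 3: 0.0721736.
Posterior ∝ prior × likelihood. Numerator for 2: 0.166667·0.0729317 = 0.0121553.
Normalizing constant: 0.666667·0.063467 + 0.166667·0.0729317 + 0.166667·0.0721736 = 0.0664955.
P(2 | observation) = 0.0121553 / 0.0664955 = 0.182798.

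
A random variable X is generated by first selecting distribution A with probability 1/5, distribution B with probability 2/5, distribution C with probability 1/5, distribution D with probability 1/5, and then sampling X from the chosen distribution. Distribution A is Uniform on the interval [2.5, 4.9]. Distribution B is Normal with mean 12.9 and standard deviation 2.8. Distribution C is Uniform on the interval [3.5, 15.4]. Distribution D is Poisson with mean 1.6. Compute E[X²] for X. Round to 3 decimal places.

93.587

For each component E[X²] = Var + (mean)², giving A: 14.17; B: 174.25; C: 101.103; D: 4.16.
Overall E[X²] = 0.2·14.17 + 0.4·174.25 + 0.2·101.103 + 0.2·4.16 = 93.5867.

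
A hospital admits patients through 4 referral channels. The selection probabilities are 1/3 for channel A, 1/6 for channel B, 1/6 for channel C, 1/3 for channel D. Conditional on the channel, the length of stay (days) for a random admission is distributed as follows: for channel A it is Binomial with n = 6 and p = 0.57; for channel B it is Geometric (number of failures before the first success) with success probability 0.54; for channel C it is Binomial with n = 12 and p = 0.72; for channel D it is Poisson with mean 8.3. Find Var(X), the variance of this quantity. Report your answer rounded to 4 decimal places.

13.2225

Per component, A: μ=3.42, E[X²]=13.167; B: μ=0.851852, E[X²]=2.30316; C: μ=8.64, E[X²]=77.0688; D: μ=8.3, E[X²]=77.19.
E[X] = 0.333333·3.42 + 0.166667·0.851852 + 0.166667·8.64 + 0.333333·8.3 = 5.48864.
E[X²] = 0.333333·13.167 + 0.166667·2.30316 + 0.166667·77.0688 + 0.333333·77.19 = 43.3477.
Var(X) = E[X²] − (E[X])² = 43.3477 − 30.1252 = 13.2225.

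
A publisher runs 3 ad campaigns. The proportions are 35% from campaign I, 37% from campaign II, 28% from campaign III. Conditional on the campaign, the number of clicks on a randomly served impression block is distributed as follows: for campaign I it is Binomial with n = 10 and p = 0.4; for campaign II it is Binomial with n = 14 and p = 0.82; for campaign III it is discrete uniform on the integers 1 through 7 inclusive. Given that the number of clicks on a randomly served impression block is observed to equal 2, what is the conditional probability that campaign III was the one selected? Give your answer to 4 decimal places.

Likelihoods P(X=2 | ·): I: 0.120932; II: 7.07847e-08; III: 0.142857.
Posterior ∝ prior × likelihood. Numerator for III: 0.28·0.142857 = 0.04.
Normalizing constant: 0.35·0.120932 + 0.37·7.07847e-08 + 0.28·0.142857 = 0.0823263.
P(III | observation) = 0.04 / 0.0823263 = 0.485871.

0.4859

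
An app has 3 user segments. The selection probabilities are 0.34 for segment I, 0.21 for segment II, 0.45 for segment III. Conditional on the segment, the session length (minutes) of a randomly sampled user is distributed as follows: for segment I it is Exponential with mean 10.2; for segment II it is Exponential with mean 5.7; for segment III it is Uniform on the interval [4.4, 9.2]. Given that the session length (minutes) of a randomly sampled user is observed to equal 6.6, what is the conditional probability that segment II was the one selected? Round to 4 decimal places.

0.0943

Likelihoods f(6.6 | ·): I: 0.0513317; II: 0.0551135; III: 0.208333.
Posterior ∝ prior × likelihood. Numerator for II: 0.21·0.0551135 = 0.0115738.
Normalizing constant: 0.34·0.0513317 + 0.21·0.0551135 + 0.45·0.208333 = 0.122777.
P(II | observation) = 0.0115738 / 0.122777 = 0.0942674.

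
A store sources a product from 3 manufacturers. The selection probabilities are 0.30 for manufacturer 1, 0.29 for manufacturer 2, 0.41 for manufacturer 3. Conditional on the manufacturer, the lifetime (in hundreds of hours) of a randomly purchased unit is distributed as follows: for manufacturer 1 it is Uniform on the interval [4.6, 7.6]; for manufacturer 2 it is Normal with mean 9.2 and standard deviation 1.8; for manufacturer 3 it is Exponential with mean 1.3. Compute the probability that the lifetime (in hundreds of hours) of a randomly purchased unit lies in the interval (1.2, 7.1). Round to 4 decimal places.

0.4464

Conditional on each manufacturer, P(1.2 < X < 7.1): 1: 0.833333; 2: 0.121668; 3: 0.393048.
By total probability, P(1.2 < X < 7.1) = 0.3·0.833333 + 0.29·0.121668 + 0.41·0.393048 = 0.446433.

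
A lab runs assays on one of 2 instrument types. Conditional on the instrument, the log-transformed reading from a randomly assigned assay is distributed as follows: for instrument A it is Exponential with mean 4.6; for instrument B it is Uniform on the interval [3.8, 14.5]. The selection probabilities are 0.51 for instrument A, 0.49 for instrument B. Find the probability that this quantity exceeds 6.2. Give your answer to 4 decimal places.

Conditional on each instrument, P(X > 6.2): A: 0.259804; B: 0.775701.
By total probability, P(X > 6.2) = 0.51·0.259804 + 0.49·0.775701 = 0.512594.

0.5126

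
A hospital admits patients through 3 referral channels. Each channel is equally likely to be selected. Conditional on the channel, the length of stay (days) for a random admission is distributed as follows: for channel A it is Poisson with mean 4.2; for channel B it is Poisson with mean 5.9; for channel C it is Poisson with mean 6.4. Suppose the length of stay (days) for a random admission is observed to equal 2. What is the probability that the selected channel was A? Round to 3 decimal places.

Likelihoods P(X=2 | ·): A: 0.132261; B: 0.04768; C: 0.0340287.
Posterior ∝ prior × likelihood. Numerator for A: 0.333333·0.132261 = 0.044087.
Normalizing constant: 0.333333·0.132261 + 0.333333·0.04768 + 0.333333·0.0340287 = 0.0713232.
P(A | observation) = 0.044087 / 0.0713232 = 0.618129.

0.618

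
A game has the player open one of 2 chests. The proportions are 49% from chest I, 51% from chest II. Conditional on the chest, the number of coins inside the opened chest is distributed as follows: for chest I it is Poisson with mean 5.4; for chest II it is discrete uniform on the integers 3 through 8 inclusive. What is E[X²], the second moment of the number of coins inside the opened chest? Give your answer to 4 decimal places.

For each component E[X²] = Var + (mean)², giving I: 34.56; II: 33.1667.
Overall E[X²] = 0.49·34.56 + 0.51·33.1667 = 33.8494.

33.8494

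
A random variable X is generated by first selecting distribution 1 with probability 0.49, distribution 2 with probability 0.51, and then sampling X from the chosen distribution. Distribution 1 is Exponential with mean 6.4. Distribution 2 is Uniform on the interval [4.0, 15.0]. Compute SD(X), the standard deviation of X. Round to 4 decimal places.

Per component, 1: μ=6.4, E[X²]=81.92; 2: μ=9.5, E[X²]=100.333.
E[X] = 0.49·6.4 + 0.51·9.5 = 7.981.
E[X²] = 0.49·81.92 + 0.51·100.333 = 91.3108.
Var(X) = E[X²] − (E[X])² = 91.3108 − 63.6964 = 27.6144.
SD(X) = √27.6144 = 5.25494.

5.2549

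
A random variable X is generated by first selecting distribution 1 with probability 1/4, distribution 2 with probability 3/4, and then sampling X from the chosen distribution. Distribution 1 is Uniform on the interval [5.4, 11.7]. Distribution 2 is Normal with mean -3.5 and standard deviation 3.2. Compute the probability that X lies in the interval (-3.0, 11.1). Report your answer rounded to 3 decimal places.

Conditional on each component, P(-3.0 < X < 11.1): 1: 0.904762; 2: 0.437915.
By total probability, P(-3.0 < X < 11.1) = 0.25·0.904762 + 0.75·0.437915 = 0.554627.

0.555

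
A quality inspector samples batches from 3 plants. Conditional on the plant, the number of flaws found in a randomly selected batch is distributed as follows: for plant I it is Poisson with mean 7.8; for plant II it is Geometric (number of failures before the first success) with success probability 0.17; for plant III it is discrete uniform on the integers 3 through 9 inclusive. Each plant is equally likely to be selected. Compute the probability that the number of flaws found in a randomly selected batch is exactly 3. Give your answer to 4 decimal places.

0.0908

Conditional on each plant, P(X = 3): I: 0.0324068; II: 0.0972038; III: 0.142857.
By total probability, P(X = 3) = 0.333333·0.0324068 + 0.333333·0.0972038 + 0.333333·0.142857 = 0.0908226.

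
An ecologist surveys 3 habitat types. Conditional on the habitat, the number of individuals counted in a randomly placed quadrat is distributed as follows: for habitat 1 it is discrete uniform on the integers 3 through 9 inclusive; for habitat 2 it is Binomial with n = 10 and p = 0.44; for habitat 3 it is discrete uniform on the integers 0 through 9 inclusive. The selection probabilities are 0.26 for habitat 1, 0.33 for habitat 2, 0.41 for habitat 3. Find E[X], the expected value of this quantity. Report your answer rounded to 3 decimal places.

Component means — 1: 6; 2: 4.4; 3: 4.5.
E[X] = 0.26·6 + 0.33·4.4 + 0.41·4.5 = 4.857.

4.857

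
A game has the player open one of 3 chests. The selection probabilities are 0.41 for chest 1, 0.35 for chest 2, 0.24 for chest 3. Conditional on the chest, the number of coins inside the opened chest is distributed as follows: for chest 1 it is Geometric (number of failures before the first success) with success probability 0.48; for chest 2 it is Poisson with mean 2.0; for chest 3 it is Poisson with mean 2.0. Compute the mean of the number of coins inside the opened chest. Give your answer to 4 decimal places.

1.6242

Component means — 1: 1.08333; 2: 2; 3: 2.
E[X] = 0.41·1.08333 + 0.35·2 + 0.24·2 = 1.62417.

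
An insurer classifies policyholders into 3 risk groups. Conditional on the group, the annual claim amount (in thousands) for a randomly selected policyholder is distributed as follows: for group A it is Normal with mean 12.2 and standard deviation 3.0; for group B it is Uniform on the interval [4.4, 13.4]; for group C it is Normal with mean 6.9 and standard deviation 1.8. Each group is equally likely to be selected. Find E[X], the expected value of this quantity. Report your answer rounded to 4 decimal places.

Component means — A: 12.2; B: 8.9; C: 6.9.
E[X] = 0.333333·12.2 + 0.333333·8.9 + 0.333333·6.9 = 9.33333.

9.3333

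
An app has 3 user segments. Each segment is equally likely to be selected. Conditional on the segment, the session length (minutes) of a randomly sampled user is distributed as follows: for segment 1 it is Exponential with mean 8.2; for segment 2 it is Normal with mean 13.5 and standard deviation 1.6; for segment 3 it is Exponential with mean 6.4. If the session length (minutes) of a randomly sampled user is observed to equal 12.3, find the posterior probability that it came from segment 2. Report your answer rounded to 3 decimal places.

0.790

Likelihoods f(12.3 | ·): 1: 0.027211; 2: 0.188211; 3: 0.0228644.
Posterior ∝ prior × likelihood. Numerator for 2: 0.333333·0.188211 = 0.062737.
Normalizing constant: 0.333333·0.027211 + 0.333333·0.188211 + 0.333333·0.0228644 = 0.0794288.
P(2 | observation) = 0.062737 / 0.0794288 = 0.789852.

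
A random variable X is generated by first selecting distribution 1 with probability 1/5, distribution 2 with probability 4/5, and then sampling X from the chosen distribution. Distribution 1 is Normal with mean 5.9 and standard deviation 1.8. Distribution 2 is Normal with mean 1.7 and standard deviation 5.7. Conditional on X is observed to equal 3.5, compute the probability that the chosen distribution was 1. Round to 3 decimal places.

0.255

Likelihoods f(3.5 | ·): 1: 0.0911167; 2: 0.0665856.
Posterior ∝ prior × likelihood. Numerator for 1: 0.2·0.0911167 = 0.0182233.
Normalizing constant: 0.2·0.0911167 + 0.8·0.0665856 = 0.0714919.
P(1 | observation) = 0.0182233 / 0.0714919 = 0.254901.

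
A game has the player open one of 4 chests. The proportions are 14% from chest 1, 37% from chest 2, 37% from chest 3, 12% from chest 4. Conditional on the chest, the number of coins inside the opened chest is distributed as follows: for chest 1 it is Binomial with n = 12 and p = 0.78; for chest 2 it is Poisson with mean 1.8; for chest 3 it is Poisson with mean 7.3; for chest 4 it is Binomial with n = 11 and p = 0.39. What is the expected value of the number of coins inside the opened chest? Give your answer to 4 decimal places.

5.1922

Component means — 1: 9.36; 2: 1.8; 3: 7.3; 4: 4.29.
E[X] = 0.14·9.36 + 0.37·1.8 + 0.37·7.3 + 0.12·4.29 = 5.1922.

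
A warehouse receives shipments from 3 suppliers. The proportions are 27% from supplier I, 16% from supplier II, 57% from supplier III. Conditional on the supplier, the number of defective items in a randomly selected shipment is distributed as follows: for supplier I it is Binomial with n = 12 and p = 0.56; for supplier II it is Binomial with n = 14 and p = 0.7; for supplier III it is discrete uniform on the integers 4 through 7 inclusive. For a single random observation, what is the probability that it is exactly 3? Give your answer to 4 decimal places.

0.0065

Conditional on each supplier, P(X = 3): I: 0.0238815; II: 0.000221172; III: 0.
By total probability, P(X = 3) = 0.27·0.0238815 + 0.16·0.000221172 + 0.57·0 = 0.00648338.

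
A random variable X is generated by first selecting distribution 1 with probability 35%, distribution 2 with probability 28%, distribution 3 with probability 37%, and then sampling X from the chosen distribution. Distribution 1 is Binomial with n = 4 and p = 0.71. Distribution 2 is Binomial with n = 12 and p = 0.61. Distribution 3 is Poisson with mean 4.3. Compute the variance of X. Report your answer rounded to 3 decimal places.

5.866

Per component, 1: μ=2.84, E[X²]=8.8892; 2: μ=7.32, E[X²]=56.4372; 3: μ=4.3, E[X²]=22.79.
E[X] = 0.35·2.84 + 0.28·7.32 + 0.37·4.3 = 4.6346.
E[X²] = 0.35·8.8892 + 0.28·56.4372 + 0.37·22.79 = 27.3459.
Var(X) = E[X²] − (E[X])² = 27.3459 − 21.4795 = 5.86642.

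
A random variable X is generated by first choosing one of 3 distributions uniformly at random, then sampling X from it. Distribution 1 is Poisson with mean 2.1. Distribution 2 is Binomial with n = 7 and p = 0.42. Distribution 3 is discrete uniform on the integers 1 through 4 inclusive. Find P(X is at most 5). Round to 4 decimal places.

Conditional on each component, P(X ≤ 5): 1: 0.979551; 2: 0.975409; 3: 1.
By total probability, P(X ≤ 5) = 0.333333·0.979551 + 0.333333·0.975409 + 0.333333·1 = 0.984987.

0.9850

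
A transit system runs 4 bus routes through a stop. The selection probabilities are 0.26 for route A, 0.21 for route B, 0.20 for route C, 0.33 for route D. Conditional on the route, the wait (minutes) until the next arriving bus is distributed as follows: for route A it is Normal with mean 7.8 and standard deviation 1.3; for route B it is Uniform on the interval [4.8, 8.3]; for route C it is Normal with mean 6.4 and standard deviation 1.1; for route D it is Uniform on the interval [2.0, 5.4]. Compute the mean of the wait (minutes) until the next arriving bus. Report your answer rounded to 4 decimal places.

5.9045

Component means — A: 7.8; B: 6.55; C: 6.4; D: 3.7.
E[X] = 0.26·7.8 + 0.21·6.55 + 0.2·6.4 + 0.33·3.7 = 5.9045.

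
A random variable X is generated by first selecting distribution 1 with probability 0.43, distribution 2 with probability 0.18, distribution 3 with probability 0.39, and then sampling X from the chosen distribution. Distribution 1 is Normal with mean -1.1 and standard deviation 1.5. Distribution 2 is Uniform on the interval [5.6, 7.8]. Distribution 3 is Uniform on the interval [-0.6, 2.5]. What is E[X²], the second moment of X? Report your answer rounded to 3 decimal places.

For each component E[X²] = Var + (mean)², giving 1: 3.46; 2: 45.2933; 3: 1.70333.
Overall E[X²] = 0.43·3.46 + 0.18·45.2933 + 0.39·1.70333 = 10.3049.

10.305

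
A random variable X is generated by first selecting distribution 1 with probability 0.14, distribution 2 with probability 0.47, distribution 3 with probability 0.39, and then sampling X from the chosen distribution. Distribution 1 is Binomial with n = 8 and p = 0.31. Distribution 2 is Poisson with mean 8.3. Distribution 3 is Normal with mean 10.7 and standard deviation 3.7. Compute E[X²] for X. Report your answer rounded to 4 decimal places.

For each component E[X²] = Var + (mean)², giving 1: 7.8616; 2: 77.19; 3: 128.18.
Overall E[X²] = 0.14·7.8616 + 0.47·77.19 + 0.39·128.18 = 87.3701.

87.3701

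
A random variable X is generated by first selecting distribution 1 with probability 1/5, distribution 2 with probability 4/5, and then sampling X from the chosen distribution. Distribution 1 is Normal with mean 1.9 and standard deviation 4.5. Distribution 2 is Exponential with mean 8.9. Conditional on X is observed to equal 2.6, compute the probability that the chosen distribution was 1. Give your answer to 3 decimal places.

0.207

Likelihoods f(2.6 | ·): 1: 0.0875877; 2: 0.0838953.
Posterior ∝ prior × likelihood. Numerator for 1: 0.2·0.0875877 = 0.0175175.
Normalizing constant: 0.2·0.0875877 + 0.8·0.0838953 = 0.0846338.
P(1 | observation) = 0.0175175 / 0.0846338 = 0.206981.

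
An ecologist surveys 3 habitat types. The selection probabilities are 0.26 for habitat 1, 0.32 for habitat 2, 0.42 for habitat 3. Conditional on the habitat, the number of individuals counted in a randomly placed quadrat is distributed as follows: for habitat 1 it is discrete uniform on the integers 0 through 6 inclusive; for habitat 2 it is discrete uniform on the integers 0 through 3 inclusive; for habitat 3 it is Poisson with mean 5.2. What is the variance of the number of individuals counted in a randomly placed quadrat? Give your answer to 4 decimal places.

6.1797

Per component, 1: μ=3, E[X²]=13; 2: μ=1.5, E[X²]=3.5; 3: μ=5.2, E[X²]=32.24.
E[X] = 0.26·3 + 0.32·1.5 + 0.42·5.2 = 3.444.
E[X²] = 0.26·13 + 0.32·3.5 + 0.42·32.24 = 18.0408.
Var(X) = E[X²] − (E[X])² = 18.0408 − 11.8611 = 6.17966.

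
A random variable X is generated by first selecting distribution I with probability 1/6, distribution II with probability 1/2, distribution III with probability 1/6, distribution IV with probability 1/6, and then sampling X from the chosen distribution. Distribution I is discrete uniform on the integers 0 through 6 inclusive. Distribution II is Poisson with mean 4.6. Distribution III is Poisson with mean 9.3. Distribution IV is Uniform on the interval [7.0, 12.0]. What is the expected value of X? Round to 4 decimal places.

Component means — I: 3; II: 4.6; III: 9.3; IV: 9.5.
E[X] = 0.166667·3 + 0.5·4.6 + 0.166667·9.3 + 0.166667·9.5 = 5.93333.

5.9333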